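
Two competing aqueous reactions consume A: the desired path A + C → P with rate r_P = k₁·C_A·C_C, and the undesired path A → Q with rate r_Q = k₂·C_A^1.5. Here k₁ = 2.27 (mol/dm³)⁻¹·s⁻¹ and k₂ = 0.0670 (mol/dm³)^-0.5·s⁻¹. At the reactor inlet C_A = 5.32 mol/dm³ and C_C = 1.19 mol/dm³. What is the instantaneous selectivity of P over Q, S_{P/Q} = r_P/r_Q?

17.5

S_{P/Q} = r_P/r_Q = (k₁·C_A·C_C)/(k₂·C_A^1.5) = (k₁/k₂)·C_A^-0.5·C_C.
= (2.27×5.320×1.190) / (0.0670×5.320^1.5) = 14.37/0.8221 = 17.5.
The undesired path is higher order in A, so low C_A (CSTR or dilute feed) favours P.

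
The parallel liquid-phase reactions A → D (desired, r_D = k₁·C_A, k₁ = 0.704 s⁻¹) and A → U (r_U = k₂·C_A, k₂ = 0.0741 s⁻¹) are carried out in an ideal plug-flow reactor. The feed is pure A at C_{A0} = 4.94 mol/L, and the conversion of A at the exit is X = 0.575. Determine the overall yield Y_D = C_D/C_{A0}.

0.520

C_A = C_{A0}(1−X) = 2.100 mol/L.
Both paths are first order in A, so the instantaneous fraction to D is constant: dC_D/d(−C_A) = k₁/(k₁+k₂) = 0.9048.
C_D = 0.9048·(C_{A0}−C_A) = 0.9048×2.841 = 2.57 mol/L.
Y_D = C_D/C_{A0} = 2.570/4.94 = 0.520.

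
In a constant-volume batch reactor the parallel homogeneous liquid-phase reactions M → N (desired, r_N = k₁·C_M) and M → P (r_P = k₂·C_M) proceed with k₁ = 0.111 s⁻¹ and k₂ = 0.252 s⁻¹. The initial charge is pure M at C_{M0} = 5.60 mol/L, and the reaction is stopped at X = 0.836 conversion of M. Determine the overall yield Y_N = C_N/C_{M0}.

C_M = C_{M0}(1−X) = 0.9184 mol/L.
Both paths are first order in M, so the instantaneous fraction to N is constant: dC_N/d(−C_M) = k₁/(k₁+k₂) = 0.3058.
C_N = 0.3058·(C_{M0}−C_M) = 0.3058×4.682 = 1.43 mol/L.
Y_N = C_N/C_{M0} = 1.432/5.60 = 0.256.

0.256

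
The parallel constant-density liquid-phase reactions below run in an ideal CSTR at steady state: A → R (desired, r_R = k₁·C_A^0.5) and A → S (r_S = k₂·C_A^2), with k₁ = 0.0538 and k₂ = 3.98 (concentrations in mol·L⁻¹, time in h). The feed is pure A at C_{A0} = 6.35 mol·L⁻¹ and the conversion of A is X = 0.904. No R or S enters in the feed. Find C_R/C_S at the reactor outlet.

0.0284

Exit C_A = C_{A0}(1−X) = 6.35×0.0960 = 0.6096 mol·L⁻¹.
In a CSTR the entire volume is at exit conditions, so r_R = 0.0538×0.6096^0.5 = 0.04201 and r_S = 3.98×0.6096^2 = 1.479.
Overall selectivity = C_R/C_S = r_Rτ/(r_Sτ) = r_R/r_S = 0.0284.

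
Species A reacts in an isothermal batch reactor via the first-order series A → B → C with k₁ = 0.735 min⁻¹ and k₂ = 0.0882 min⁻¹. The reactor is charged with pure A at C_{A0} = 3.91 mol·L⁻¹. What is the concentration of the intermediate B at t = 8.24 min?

2.14 mol·L⁻¹

For first-order series with pure A initially, C_B(t) = k₁C_{A0}/(k₂−k₁)·(e^(−k₁t) − e^(−k₂t)).
e^(−k₁t) = e^(−0.735×8.24) = e^(−6.056) = 0.002343; e^(−k₂t) = e^(−0.7268) = 0.4835.
C_B = 0.735×3.91/(0.0882−0.735) × (0.002343−0.4835) = (-4.443)×(-0.4811) = 2.138 mol·L⁻¹.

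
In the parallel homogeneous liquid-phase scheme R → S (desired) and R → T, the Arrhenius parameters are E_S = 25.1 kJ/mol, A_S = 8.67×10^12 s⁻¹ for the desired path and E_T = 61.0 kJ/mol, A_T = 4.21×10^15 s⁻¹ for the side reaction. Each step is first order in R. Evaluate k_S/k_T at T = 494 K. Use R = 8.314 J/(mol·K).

12.9

With equal orders, S_{S/T} = k_S/k_T = (A_S/A_T)·exp[(E_T−E_S)/(RT)].
(E_T−E_S)/(RT) = (61.0−25.1)×10³/(8.314×494) = 35900/4107 = 8.741.
k_S/k_T = (8.67×10^12/4.21×10^15)·exp(8.741) = 0.002059 × 6254 = 12.9.
Since E_S < E_T, lowering the temperature improves selectivity toward S.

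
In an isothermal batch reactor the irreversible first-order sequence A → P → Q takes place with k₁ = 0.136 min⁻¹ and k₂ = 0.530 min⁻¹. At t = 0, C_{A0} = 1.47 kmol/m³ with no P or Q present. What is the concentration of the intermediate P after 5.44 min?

0.214 kmol/m³

Solving the coupled first-order balances gives C_P(t) = [k₁/(k₂−k₁)]·C_{A0}·(e^(−k₁t) − e^(−k₂t)).
e^(−k₁t) = e^(−0.136×5.44) = e^(−0.7398) = 0.4772; e^(−k₂t) = e^(−2.883) = 0.05596.
C_P = 0.136×1.47/(0.530−0.136) × (0.4772−0.05596) = 0.5074×0.4212 = 0.2137 kmol/m³.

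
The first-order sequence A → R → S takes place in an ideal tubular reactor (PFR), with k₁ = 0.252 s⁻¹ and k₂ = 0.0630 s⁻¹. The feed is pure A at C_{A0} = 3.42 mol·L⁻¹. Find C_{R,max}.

2.15 mol·L⁻¹

For a first-order series the maximum intermediate yield is C_{R,max}/C_{A0} = (k₁/k₂)^[k₂/(k₂−k₁)].
= (0.252/0.0630)^(0.0630/(0.0630−0.252)) = (4.000)^(-0.3333) = 0.6300.
C_{R,max} = 0.6300×3.42 = 2.15 mol·L⁻¹.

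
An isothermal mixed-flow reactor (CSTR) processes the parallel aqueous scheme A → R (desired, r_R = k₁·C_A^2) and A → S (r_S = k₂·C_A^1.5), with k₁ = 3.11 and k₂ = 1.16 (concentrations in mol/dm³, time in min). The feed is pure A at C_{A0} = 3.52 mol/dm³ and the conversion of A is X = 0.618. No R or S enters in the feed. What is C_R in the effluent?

1.65 mol/dm³

Exit C_A = C_{A0}(1−X) = 3.52×0.382 = 1.345 mol/dm³.
In a CSTR the entire volume is at exit conditions, so r_R = 3.11×1.345^2 = 5.623 and r_S = 1.16×1.345^1.5 = 1.809.
Fraction of consumed A going to R: r_R/(r_R+r_S) = 0.7566.
C_R = 0.7566·C_{A0}·X = 0.7566×3.52×0.618 = 1.65 mol/dm³.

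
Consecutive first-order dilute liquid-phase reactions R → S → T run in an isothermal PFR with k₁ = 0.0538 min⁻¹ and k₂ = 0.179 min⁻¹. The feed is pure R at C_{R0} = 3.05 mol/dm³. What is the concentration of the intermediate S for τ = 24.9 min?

0.328 mol/dm³

For first-order series with pure R initially, C_S(τ) = k₁C_{R0}/(k₂−k₁)·(e^(−k₁τ) − e^(−k₂τ)).
e^(−k₁τ) = e^(−0.0538×24.9) = e^(−1.340) = 0.2619; e^(−k₂τ) = e^(−4.457) = 0.01160.
C_S = 0.0538×3.05/(0.179−0.0538) × (0.2619−0.01160) = 1.311×0.2503 = 0.3281 mol/dm³.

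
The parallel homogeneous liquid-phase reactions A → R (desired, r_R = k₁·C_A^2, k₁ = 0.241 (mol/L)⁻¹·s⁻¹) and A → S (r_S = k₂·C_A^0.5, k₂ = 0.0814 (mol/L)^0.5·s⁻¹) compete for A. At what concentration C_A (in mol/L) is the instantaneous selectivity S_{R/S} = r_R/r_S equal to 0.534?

S_{R/S} = (k₁/k₂)·C_A^1.5 ⇒ C_A = (S·k₂/k₁)^(1/1.5).
= (0.534×0.0814/0.241)^(0.6667) = (0.1804)^(0.6667) = 0.319 mol/L.

0.319 mol/L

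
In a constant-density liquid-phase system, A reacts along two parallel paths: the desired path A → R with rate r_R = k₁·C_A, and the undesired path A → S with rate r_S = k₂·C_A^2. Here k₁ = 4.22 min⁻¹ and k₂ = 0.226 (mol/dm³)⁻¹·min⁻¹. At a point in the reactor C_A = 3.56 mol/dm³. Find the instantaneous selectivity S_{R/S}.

S_{R/S} = r_R/r_S = (k₁·C_A)/(k₂·C_A^2) = (k₁/k₂)·C_A⁻¹.
= (4.22×3.560) / (0.226×3.560^2) = 15.02/2.864 = 5.25.

5.25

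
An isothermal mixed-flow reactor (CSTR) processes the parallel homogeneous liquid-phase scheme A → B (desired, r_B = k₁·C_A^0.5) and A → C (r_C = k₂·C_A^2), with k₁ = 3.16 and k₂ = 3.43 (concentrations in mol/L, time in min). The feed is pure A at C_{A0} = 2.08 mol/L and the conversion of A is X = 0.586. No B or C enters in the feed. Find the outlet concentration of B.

Exit C_A = C_{A0}(1−X) = 2.08×0.414 = 0.8611 mol/L.
Rates in a CSTR are evaluated at the outlet concentration: r_B = 3.16×0.8611^0.5 = 2.932, r_C = 3.43×0.8611^2 = 2.543.
Fraction of consumed A going to B: r_B/(r_B+r_C) = 0.5355.
C_B = 0.5355·C_{A0}·X = 0.5355×2.08×0.586 = 0.653 mol/L.

0.653 mol/L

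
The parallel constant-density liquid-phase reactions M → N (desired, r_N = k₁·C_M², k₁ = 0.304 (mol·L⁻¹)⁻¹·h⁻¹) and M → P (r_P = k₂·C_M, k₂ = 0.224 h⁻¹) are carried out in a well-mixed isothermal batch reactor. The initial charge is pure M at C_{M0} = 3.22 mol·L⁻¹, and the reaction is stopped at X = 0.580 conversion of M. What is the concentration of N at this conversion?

1.40 mol·L⁻¹

C_M = C_{M0}(1−X) = 1.352 mol·L⁻¹.
Along a PFR/batch, dC_P/dC_M = −r_P/(r_N+r_P) = −k₂/(k₂+k₁·C_M).
Integrating from C_{M0} to C_M: C_P = (0.224/0.304)·ln[(0.224+0.304·3.22)/(0.224+0.304·1.35)] = 0.7368·ln(1.203/0.6351) = 0.4706 mol·L⁻¹.
Then C_N = (C_{M0}−C_M) − C_P = 1.868 − 0.4706 = 1.397 mol·L⁻¹.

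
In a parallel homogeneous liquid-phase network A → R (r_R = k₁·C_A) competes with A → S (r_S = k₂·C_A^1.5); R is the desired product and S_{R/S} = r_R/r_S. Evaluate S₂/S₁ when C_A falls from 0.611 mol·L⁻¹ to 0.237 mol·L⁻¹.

S_{R/S} = (k₁/k₂)·C_A^-0.5, so S₂/S₁ = (C_{A,2}/C_{A,1})^-0.5.
= (0.237/0.611)^(-0.5) = (0.3879)^(-0.5) = 1.61.
Selectivity toward R rises as C_A falls — low-concentration operation is favoured.

1.61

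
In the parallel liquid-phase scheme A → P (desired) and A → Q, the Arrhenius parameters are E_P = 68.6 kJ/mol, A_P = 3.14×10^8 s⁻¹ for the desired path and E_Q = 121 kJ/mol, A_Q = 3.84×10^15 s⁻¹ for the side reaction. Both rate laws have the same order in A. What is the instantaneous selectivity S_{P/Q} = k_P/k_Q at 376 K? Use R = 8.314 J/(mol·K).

k_P/k_Q = (A_P/A_Q)·exp[−(E_P−E_Q)/(RT)] = (A_P/A_Q)·exp[(E_Q−E_P)/(RT)].
(E_Q−E_P)/(RT) = (121−68.6)×10³/(8.314×376) = 52400/3126 = 16.76.
k_P/k_Q = (3.14×10^8/3.84×10^15)·exp(16.76) = 8.177×10^-8 × 1.904×10^7 = 1.56.

1.56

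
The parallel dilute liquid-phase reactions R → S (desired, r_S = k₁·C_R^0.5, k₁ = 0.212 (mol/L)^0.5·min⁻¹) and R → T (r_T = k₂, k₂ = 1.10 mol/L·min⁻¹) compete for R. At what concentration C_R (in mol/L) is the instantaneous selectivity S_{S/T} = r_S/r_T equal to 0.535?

7.71 mol/L

S_{S/T} = (k₁/k₂)·C_R^0.5 ⇒ C_R = (S·k₂/k₁)^(2).
= (0.535×1.10/0.212)^(2) = (2.776)^(2) = 7.71 mol/L.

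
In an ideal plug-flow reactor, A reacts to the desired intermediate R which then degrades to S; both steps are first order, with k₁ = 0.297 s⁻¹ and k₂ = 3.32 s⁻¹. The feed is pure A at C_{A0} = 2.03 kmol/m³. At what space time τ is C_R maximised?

0.799 s

Setting dC_R/dτ = 0 gives τ_opt = ln(k₂/k₁)/(k₂−k₁).
= ln(3.32/0.297)/(3.32−0.297) = ln(11.18)/3.023 = 2.414/3.023 = 0.799 s.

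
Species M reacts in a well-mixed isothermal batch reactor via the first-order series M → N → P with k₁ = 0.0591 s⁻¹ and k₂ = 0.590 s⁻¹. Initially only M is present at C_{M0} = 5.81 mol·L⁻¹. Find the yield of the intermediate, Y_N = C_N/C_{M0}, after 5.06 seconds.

0.0769

Solving the coupled first-order balances gives C_N(t) = [k₁/(k₂−k₁)]·C_{M0}·(e^(−k₁t) − e^(−k₂t)).
e^(−k₁t) = e^(−0.0591×5.06) = e^(−0.2990) = 0.7415; e^(−k₂t) = e^(−2.985) = 0.05052.
C_N = 0.0591×5.81/(0.590−0.0591) × (0.7415−0.05052) = 0.6468×0.6910 = 0.4469 mol·L⁻¹.
Y_N = C_N/C_{M0} = 0.4469/5.81 = 0.0769.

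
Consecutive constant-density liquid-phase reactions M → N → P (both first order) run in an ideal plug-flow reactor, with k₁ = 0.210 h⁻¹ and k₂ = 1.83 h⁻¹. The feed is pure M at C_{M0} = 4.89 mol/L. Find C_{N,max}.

For a first-order series the maximum intermediate yield is C_{N,max}/C_{M0} = (k₁/k₂)^[k₂/(k₂−k₁)].
= (0.210/1.83)^(1.83/(1.83−0.210)) = (0.1148)^(1.130) = 0.08667.
C_{N,max} = 0.08667×4.89 = 0.424 mol/L.

0.424 mol/L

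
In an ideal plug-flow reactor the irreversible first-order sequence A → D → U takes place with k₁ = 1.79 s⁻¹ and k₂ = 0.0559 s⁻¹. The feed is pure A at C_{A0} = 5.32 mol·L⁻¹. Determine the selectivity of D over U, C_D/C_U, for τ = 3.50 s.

5.60

Solving the coupled first-order balances gives C_D(τ) = [k₁/(k₂−k₁)]·C_{A0}·(e^(−k₁τ) − e^(−k₂τ)).
e^(−k₁τ) = e^(−1.79×3.50) = e^(−6.265) = 0.001902; e^(−k₂τ) = e^(−0.1956) = 0.8223.
C_D = 1.79×5.32/(0.0559−1.79) × (0.001902−0.8223) = (-5.491)×(-0.8204) = 4.505 mol·L⁻¹.
C_A = C_{A0}e^(−k₁τ) = 0.01012 mol·L⁻¹, so C_U = C_{A0}−C_A−C_D = 0.8047 mol·L⁻¹; C_D/C_U = 5.60.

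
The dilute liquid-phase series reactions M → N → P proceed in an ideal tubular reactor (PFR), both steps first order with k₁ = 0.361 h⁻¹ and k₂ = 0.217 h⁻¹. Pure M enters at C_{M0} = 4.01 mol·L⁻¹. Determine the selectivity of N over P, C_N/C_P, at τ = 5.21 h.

1.02

The intermediate concentration in a first-order A→B→C sequence is C_N = k₁C_{M0}(e^(−k₁τ) − e^(−k₂τ))/(k₂−k₁).
e^(−k₁τ) = e^(−0.361×5.21) = e^(−1.881) = 0.1525; e^(−k₂τ) = e^(−1.131) = 0.3228.
C_N = 0.361×4.01/(0.217−0.361) × (0.1525−0.3228) = (-10.05)×(-0.1704) = 1.713 mol·L⁻¹.
C_M = C_{M0}e^(−k₁τ) = 0.6114 mol·L⁻¹, so C_P = C_{M0}−C_M−C_N = 1.686 mol·L⁻¹; C_N/C_P = 1.02.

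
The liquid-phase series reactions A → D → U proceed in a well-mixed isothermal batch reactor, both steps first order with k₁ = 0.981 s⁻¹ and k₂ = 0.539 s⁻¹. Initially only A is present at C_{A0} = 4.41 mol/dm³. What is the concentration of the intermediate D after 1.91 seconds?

Solving the coupled first-order balances gives C_D(t) = [k₁/(k₂−k₁)]·C_{A0}·(e^(−k₁t) − e^(−k₂t)).
e^(−k₁t) = e^(−0.981×1.91) = e^(−1.874) = 0.1536; e^(−k₂t) = e^(−1.029) = 0.3572.
C_D = 0.981×4.41/(0.539−0.981) × (0.1536−0.3572) = (-9.788)×(-0.2036) = 1.993 mol/dm³.

1.99 mol/dm³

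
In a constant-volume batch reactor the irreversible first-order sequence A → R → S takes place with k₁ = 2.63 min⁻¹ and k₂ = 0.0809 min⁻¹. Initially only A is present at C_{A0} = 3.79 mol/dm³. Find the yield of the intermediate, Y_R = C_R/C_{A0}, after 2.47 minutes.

Solving the coupled first-order balances gives C_R(t) = [k₁/(k₂−k₁)]·C_{A0}·(e^(−k₁t) − e^(−k₂t)).
e^(−k₁t) = e^(−2.63×2.47) = e^(−6.496) = 0.001509; e^(−k₂t) = e^(−0.1998) = 0.8189.
C_R = 2.63×3.79/(0.0809−2.63) × (0.001509−0.8189) = (-3.910)×(-0.8174) = 3.196 mol/dm³.
Y_R = C_R/C_{A0} = 3.196/3.79 = 0.843.

0.843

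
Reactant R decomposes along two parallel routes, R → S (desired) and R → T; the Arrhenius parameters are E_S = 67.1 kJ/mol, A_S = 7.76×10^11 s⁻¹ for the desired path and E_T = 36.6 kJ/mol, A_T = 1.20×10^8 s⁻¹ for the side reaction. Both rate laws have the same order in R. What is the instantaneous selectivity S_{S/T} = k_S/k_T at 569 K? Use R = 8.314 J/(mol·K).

10.2

k_S/k_T = (A_S/A_T)·exp[−(E_S−E_T)/(RT)] = (A_S/A_T)·exp[(E_T−E_S)/(RT)].
(E_T−E_S)/(RT) = (36.6−67.1)×10³/(8.314×569) = -30500/4731 = -6.447.
k_S/k_T = (7.76×10^11/1.20×10^8)·exp(-6.447) = 6467 × 0.001585 = 10.2.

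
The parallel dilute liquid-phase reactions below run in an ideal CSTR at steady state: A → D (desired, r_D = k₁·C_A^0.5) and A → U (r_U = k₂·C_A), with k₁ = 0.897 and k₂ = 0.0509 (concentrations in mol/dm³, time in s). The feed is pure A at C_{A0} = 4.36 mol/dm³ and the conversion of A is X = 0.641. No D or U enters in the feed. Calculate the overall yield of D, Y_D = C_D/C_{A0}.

0.599

Exit C_A = C_{A0}(1−X) = 4.36×0.359 = 1.565 mol/dm³.
Rates in a CSTR are evaluated at the outlet concentration: r_D = 0.897×1.565^0.5 = 1.122, r_U = 0.0509×1.565 = 0.07967.
Fraction of consumed A going to D: r_D/(r_D+r_U) = 0.9337.
C_D = 0.9337·C_{A0}·X = 0.9337×4.36×0.641 = 2.61 mol/dm³; Y_D = C_D/C_{A0} = 0.599.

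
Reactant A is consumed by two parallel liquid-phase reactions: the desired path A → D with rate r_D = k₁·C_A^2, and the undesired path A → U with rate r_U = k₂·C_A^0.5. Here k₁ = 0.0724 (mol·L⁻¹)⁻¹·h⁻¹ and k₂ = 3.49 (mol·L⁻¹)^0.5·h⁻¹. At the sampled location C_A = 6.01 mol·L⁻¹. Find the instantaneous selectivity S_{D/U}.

0.306

S_{D/U} = r_D/r_U = (k₁·C_A^2)/(k₂·C_A^0.5) = (k₁/k₂)·C_A^1.5.
= (0.0724×6.010^2) / (3.49×6.010^0.5) = 2.615/8.556 = 0.306.
Since the desired path is higher order in A, keeping C_A high (PFR or concentrated feed) favours D.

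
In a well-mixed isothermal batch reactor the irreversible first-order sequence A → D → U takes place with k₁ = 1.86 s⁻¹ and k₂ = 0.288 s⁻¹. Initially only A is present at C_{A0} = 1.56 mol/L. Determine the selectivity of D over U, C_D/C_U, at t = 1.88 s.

For first-order series with pure A initially, C_D(t) = k₁C_{A0}/(k₂−k₁)·(e^(−k₁t) − e^(−k₂t)).
e^(−k₁t) = e^(−1.86×1.88) = e^(−3.497) = 0.03029; e^(−k₂t) = e^(−0.5414) = 0.5819.
C_D = 1.86×1.56/(0.288−1.86) × (0.03029−0.5819) = (-1.846)×(-0.5516) = 1.018 mol/L.
C_A = C_{A0}e^(−k₁t) = 0.04726 mol/L, so C_U = C_{A0}−C_A−C_D = 0.4946 mol/L; C_D/C_U = 2.06.

2.06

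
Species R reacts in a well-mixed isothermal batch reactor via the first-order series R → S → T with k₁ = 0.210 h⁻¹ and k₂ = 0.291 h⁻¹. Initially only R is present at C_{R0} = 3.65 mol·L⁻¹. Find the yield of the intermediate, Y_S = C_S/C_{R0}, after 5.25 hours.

0.298

Solving the coupled first-order balances gives C_S(t) = [k₁/(k₂−k₁)]·C_{R0}·(e^(−k₁t) − e^(−k₂t)).
e^(−k₁t) = e^(−0.210×5.25) = e^(−1.103) = 0.3320; e^(−k₂t) = e^(−1.528) = 0.2170.
C_S = 0.210×3.65/(0.291−0.210) × (0.3320−0.2170) = 9.463×0.1150 = 1.088 mol·L⁻¹.
Y_S = C_S/C_{R0} = 1.088/3.65 = 0.298.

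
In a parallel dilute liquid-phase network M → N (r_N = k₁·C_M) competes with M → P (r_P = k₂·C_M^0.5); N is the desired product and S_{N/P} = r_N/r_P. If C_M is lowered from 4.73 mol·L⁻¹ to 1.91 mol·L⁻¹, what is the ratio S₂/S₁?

0.635

S_{N/P} = (k₁/k₂)·C_M^0.5, so S₂/S₁ = (C_{M,2}/C_{M,1})^0.5.
= (1.91/4.73)^0.5 = (0.4038)^0.5 = 0.635.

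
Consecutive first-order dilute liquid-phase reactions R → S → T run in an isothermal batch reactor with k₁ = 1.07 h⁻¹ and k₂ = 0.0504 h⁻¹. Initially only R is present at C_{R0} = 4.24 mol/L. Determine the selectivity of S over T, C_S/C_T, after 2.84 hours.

9.25

For first-order series with pure R initially, C_S(t) = k₁C_{R0}/(k₂−k₁)·(e^(−k₁t) − e^(−k₂t)).
e^(−k₁t) = e^(−1.07×2.84) = e^(−3.039) = 0.04789; e^(−k₂t) = e^(−0.1431) = 0.8666.
C_S = 1.07×4.24/(0.0504−1.07) × (0.04789−0.8666) = (-4.450)×(-0.8187) = 3.643 mol/L.
C_R = C_{R0}e^(−k₁t) = 0.2031 mol/L, so C_T = C_{R0}−C_R−C_S = 0.3939 mol/L; C_S/C_T = 9.25.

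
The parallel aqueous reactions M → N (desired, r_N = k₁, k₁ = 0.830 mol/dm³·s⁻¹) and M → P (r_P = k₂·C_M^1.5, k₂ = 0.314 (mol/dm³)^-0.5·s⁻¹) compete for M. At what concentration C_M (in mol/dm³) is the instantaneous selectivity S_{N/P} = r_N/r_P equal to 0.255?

S_{N/P} = (k₁/k₂)·C_M^-1.5 ⇒ C_M = (S·k₂/k₁)^(1/(-1.5)).
= (0.255×0.314/0.830)^(-0.6667) = (0.09647)^(-0.6667) = 4.75 mol/dm³.

4.75 mol/dm³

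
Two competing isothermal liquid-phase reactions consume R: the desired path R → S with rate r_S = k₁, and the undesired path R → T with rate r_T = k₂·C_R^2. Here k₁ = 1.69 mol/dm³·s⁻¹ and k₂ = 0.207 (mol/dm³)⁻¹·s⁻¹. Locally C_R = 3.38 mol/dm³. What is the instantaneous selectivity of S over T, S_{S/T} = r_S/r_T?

S_{S/T} = r_S/r_T = (k₁)/(k₂·C_R^2) = (k₁/k₂)·C_R^-2.
= (1.69) / (0.207×3.380^2) = 1.690/2.365 = 0.715.

0.715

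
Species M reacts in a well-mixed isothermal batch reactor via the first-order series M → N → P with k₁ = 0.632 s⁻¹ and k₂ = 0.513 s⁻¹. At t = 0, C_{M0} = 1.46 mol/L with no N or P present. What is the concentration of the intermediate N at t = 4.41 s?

0.330 mol/L

Solving the coupled first-order balances gives C_N(t) = [k₁/(k₂−k₁)]·C_{M0}·(e^(−k₁t) − e^(−k₂t)).
e^(−k₁t) = e^(−0.632×4.41) = e^(−2.787) = 0.06160; e^(−k₂t) = e^(−2.262) = 0.1041.
C_N = 0.632×1.46/(0.513−0.632) × (0.06160−0.1041) = (-7.754)×(-0.04251) = 0.3296 mol/L.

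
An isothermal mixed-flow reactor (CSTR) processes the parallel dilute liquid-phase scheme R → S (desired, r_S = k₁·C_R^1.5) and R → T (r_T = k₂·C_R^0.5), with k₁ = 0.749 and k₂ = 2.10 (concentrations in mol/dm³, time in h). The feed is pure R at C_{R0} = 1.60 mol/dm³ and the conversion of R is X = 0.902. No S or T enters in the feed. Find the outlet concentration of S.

Exit C_R = C_{R0}(1−X) = 1.60×0.0980 = 0.1568 mol/dm³.
In a CSTR the entire volume is at exit conditions, so r_S = 0.749×0.1568^1.5 = 0.04651 and r_T = 2.10×0.1568^0.5 = 0.8316.
Fraction of consumed R going to S: r_S/(r_S+r_T) = 0.05296.
C_S = 0.05296·C_{R0}·X = 0.05296×1.60×0.902 = 0.0764 mol/dm³.

0.0764 mol/dm³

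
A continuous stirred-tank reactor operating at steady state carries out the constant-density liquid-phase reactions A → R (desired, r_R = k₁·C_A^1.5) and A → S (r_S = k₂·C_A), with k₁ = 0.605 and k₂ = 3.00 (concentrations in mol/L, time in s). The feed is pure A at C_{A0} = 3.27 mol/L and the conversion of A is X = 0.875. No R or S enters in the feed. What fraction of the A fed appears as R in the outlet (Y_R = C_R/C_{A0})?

0.0999

Exit C_A = C_{A0}(1−X) = 3.27×0.125 = 0.4088 mol/L.
In a CSTR the entire volume is at exit conditions, so r_R = 0.605×0.4088^1.5 = 0.1581 and r_S = 3.00×0.4088 = 1.226.
Fraction of consumed A going to R: r_R/(r_R+r_S) = 0.1142.
C_R = 0.1142·C_{A0}·X = 0.1142×3.27×0.875 = 0.327 mol/L; Y_R = C_R/C_{A0} = 0.0999.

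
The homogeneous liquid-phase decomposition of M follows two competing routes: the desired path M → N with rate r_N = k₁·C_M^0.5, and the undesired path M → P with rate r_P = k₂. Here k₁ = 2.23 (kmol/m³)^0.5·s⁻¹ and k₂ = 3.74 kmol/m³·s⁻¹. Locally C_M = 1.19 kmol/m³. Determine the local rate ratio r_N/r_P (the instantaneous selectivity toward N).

S_{N/P} = r_N/r_P = (k₁·C_M^0.5)/(k₂) = (k₁/k₂)·C_M^0.5.
= (2.23×1.190^0.5) / (3.74) = 2.433/3.740 = 0.650.

0.650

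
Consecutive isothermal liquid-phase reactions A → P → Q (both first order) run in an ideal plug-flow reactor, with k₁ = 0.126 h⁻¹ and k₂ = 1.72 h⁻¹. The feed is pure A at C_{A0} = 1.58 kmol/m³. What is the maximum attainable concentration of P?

Evaluating C_P at τ_opt = ln(k₂/k₁)/(k₂−k₁) gives C_{P,max}/C_{A0} = (k₁/k₂)^[k₂/(k₂−k₁)].
= (0.126/1.72)^(1.72/(1.72−0.126)) = (0.07326)^(1.079) = 0.05958.
C_{P,max} = 0.05958×1.58 = 0.0941 kmol/m³.

0.0941 kmol/m³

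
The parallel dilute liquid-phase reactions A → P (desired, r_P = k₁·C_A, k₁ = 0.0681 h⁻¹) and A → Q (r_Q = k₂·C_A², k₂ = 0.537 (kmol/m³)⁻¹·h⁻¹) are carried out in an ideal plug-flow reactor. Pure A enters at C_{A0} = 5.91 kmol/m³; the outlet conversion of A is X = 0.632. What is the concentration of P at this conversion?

0.122 kmol/m³

C_A = C_{A0}(1−X) = 2.175 kmol/m³.
Along a PFR/batch, dC_P/dC_A = −r_P/(r_P+r_Q) = −k₁/(k₁+k₂·C_A).
Integrating from C_{A0} to C_A: C_P = (0.0681/0.537)·ln[(0.0681+0.537·5.91)/(0.0681+0.537·2.17)] = 0.1268·ln(3.242/1.236) = 0.1223 kmol/m³.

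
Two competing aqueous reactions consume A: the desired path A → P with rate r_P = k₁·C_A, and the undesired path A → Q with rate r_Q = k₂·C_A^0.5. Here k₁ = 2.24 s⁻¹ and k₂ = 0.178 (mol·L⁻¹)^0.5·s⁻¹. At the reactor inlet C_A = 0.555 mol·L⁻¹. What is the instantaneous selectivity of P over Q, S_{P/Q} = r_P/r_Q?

S_{P/Q} = r_P/r_Q = (k₁·C_A)/(k₂·C_A^0.5) = (k₁/k₂)·C_A^0.5.
= (2.24×0.5550) / (0.178×0.5550^0.5) = 1.243/0.1326 = 9.38.
Since the desired path is higher order in A, keeping C_A high (PFR or concentrated feed) favours P.

9.38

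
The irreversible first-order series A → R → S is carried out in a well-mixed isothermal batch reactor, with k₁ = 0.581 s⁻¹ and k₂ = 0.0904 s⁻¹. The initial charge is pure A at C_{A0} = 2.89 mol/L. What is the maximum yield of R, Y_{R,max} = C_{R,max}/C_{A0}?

For a first-order series the maximum intermediate yield is C_{R,max}/C_{A0} = (k₁/k₂)^[k₂/(k₂−k₁)].
= (0.581/0.0904)^(0.0904/(0.0904−0.581)) = (6.427)^(-0.1843) = 0.7098.

0.710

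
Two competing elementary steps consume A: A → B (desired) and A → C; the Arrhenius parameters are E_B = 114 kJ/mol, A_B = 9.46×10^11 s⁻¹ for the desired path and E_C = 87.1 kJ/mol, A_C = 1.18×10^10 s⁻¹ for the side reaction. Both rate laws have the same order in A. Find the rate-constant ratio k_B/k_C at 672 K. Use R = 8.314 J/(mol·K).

k_B/k_C = (A_B/A_C)·exp[−(E_B−E_C)/(RT)] = (A_B/A_C)·exp[(E_C−E_B)/(RT)].
(E_C−E_B)/(RT) = (87.1−114)×10³/(8.314×672) = -26900/5587 = -4.815.
k_B/k_C = (9.46×10^11/1.18×10^10)·exp(-4.815) = 80.17 × 0.008109 = 0.650.

0.650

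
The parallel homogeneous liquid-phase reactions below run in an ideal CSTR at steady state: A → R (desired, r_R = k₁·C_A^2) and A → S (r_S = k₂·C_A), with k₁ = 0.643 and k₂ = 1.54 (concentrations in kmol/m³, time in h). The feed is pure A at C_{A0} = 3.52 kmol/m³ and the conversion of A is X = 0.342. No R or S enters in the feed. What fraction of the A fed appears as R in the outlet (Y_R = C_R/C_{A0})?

0.168

Exit C_A = C_{A0}(1−X) = 3.52×0.658 = 2.316 kmol/m³.
In a CSTR the entire volume is at exit conditions, so r_R = 0.643×2.316^2 = 3.449 and r_S = 1.54×2.316 = 3.567.
Fraction of consumed A going to R: r_R/(r_R+r_S) = 0.4916.
C_R = 0.4916·C_{A0}·X = 0.4916×3.52×0.342 = 0.592 kmol/m³; Y_R = C_R/C_{A0} = 0.168.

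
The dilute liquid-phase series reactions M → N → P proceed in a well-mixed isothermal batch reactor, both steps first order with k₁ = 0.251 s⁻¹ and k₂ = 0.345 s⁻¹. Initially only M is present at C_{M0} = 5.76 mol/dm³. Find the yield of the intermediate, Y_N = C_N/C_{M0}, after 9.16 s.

Solving the coupled first-order balances gives C_N(t) = [k₁/(k₂−k₁)]·C_{M0}·(e^(−k₁t) − e^(−k₂t)).
e^(−k₁t) = e^(−0.251×9.16) = e^(−2.299) = 0.1003; e^(−k₂t) = e^(−3.160) = 0.04242.
C_N = 0.251×5.76/(0.345−0.251) × (0.1003−0.04242) = 15.38×0.05793 = 0.8909 mol/dm³.
Y_N = C_N/C_{M0} = 0.8909/5.76 = 0.155.

0.155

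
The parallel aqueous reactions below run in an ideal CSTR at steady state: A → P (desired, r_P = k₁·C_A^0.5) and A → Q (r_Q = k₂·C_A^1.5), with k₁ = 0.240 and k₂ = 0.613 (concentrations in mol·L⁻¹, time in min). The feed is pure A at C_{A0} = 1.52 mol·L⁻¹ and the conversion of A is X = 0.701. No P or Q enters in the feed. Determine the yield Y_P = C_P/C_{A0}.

0.324

Exit C_A = C_{A0}(1−X) = 1.52×0.299 = 0.4545 mol·L⁻¹.
Rates in a CSTR are evaluated at the outlet concentration: r_P = 0.240×0.4545^0.5 = 0.1618, r_Q = 0.613×0.4545^1.5 = 0.1878.
Fraction of consumed A going to P: r_P/(r_P+r_Q) = 0.4628.
C_P = 0.4628·C_{A0}·X = 0.4628×1.52×0.701 = 0.493 mol·L⁻¹; Y_P = C_P/C_{A0} = 0.324.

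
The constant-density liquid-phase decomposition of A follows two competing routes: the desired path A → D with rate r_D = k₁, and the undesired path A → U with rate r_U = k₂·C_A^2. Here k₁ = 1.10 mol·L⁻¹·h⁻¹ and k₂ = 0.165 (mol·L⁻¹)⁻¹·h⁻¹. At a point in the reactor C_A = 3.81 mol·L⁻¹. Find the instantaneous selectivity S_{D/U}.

S_{D/U} = r_D/r_U = (k₁)/(k₂·C_A^2) = (k₁/k₂)·C_A^-2.
= (1.10) / (0.165×3.810^2) = 1.100/2.395 = 0.459.
The undesired path is higher order in A, so low C_A (CSTR or dilute feed) favours D.

0.459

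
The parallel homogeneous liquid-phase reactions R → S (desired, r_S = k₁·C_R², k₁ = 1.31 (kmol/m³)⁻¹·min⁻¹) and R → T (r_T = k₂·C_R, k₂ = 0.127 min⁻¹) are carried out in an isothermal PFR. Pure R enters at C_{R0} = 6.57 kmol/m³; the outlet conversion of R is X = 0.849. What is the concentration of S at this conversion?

5.40 kmol/m³

C_R = C_{R0}(1−X) = 0.9921 kmol/m³.
Along a PFR/batch, dC_T/dC_R = −r_T/(r_S+r_T) = −k₂/(k₂+k₁·C_R).
Integrating from C_{R0} to C_R: C_T = (0.127/1.31)·ln[(0.127+1.31·6.57)/(0.127+1.31·0.992)] = 0.09695·ln(8.734/1.427) = 0.1757 kmol/m³.
Then C_S = (C_{R0}−C_R) − C_T = 5.578 − 0.1757 = 5.402 kmol/m³.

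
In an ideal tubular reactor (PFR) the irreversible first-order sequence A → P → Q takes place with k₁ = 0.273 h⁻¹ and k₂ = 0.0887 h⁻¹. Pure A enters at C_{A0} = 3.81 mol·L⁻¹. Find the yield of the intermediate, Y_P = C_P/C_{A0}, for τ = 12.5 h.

For first-order series with pure A initially, C_P(τ) = k₁C_{A0}/(k₂−k₁)·(e^(−k₁τ) − e^(−k₂τ)).
e^(−k₁τ) = e^(−0.273×12.5) = e^(−3.413) = 0.03296; e^(−k₂τ) = e^(−1.109) = 0.3300.
C_P = 0.273×3.81/(0.0887−0.273) × (0.03296−0.3300) = (-5.644)×(-0.2970) = 1.676 mol·L⁻¹.
Y_P = C_P/C_{A0} = 1.676/3.81 = 0.440.

0.440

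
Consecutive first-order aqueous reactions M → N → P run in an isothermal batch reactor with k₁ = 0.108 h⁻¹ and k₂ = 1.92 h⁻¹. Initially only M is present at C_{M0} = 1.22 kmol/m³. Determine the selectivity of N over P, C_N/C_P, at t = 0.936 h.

The intermediate concentration in a first-order A→B→C sequence is C_N = k₁C_{M0}(e^(−k₁t) − e^(−k₂t))/(k₂−k₁).
e^(−k₁t) = e^(−0.108×0.936) = e^(−0.1011) = 0.9039; e^(−k₂t) = e^(−1.797) = 0.1658.
C_N = 0.108×1.22/(1.92−0.108) × (0.9039−0.1658) = 0.07272×0.7381 = 0.05367 kmol/m³.
C_M = C_{M0}e^(−k₁t) = 1.103 kmol/m³, so C_P = C_{M0}−C_M−C_N = 0.06363 kmol/m³; C_N/C_P = 0.843.

0.843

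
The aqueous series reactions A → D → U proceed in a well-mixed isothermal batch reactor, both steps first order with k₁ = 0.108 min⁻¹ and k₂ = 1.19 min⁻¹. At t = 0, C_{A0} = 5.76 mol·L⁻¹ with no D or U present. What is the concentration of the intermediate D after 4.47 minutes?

The intermediate concentration in a first-order A→B→C sequence is C_D = k₁C_{A0}(e^(−k₁t) − e^(−k₂t))/(k₂−k₁).
e^(−k₁t) = e^(−0.108×4.47) = e^(−0.4828) = 0.6171; e^(−k₂t) = e^(−5.319) = 0.004896.
C_D = 0.108×5.76/(1.19−0.108) × (0.6171−0.004896) = 0.5749×0.6122 = 0.3520 mol·L⁻¹.

0.352 mol·L⁻¹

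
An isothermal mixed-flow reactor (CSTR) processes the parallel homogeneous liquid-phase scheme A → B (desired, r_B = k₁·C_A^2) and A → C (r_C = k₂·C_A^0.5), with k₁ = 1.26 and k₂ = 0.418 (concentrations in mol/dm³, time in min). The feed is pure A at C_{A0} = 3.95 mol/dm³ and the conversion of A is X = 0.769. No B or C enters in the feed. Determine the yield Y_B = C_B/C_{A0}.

Exit C_A = C_{A0}(1−X) = 3.95×0.231 = 0.9124 mol/dm³.
In a CSTR the entire volume is at exit conditions, so r_B = 1.26×0.9124^2 = 1.049 and r_C = 0.418×0.9124^0.5 = 0.3993.
Fraction of consumed A going to B: r_B/(r_B+r_C) = 0.7243.
C_B = 0.7243·C_{A0}·X = 0.7243×3.95×0.769 = 2.20 mol/dm³; Y_B = C_B/C_{A0} = 0.557.

0.557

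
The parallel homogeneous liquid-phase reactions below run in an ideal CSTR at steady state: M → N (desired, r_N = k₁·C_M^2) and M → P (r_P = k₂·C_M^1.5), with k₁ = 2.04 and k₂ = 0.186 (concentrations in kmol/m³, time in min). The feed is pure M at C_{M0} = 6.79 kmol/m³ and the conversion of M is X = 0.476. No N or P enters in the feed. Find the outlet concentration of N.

3.08 kmol/m³

Exit C_M = C_{M0}(1−X) = 6.79×0.524 = 3.558 kmol/m³.
A CSTR operates uniformly at the exit composition, giving r_N = 25.82 and r_P = 1.248 (each k·C_M^n at C_M = 3.558).
Fraction of consumed M going to N: r_N/(r_N+r_P) = 0.9539.
C_N = 0.9539·C_{M0}·X = 0.9539×6.79×0.476 = 3.08 kmol/m³.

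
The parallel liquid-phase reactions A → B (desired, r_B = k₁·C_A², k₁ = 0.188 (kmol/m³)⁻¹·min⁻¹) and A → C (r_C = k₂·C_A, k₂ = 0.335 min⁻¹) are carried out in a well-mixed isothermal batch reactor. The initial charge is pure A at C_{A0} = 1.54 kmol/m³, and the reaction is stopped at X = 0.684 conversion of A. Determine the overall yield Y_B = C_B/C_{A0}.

C_A = C_{A0}(1−X) = 0.4866 kmol/m³.
Along a PFR/batch, dC_C/dC_A = −r_C/(r_B+r_C) = −k₂/(k₂+k₁·C_A).
Integrating from C_{A0} to C_A: C_C = (0.335/0.188)·ln[(0.335+0.188·1.54)/(0.335+0.188·0.487)] = 1.782·ln(0.6245/0.4265) = 0.6796 kmol/m³.
Then C_B = (C_{A0}−C_A) − C_C = 1.053 − 0.6796 = 0.3737 kmol/m³.
Y_B = C_B/C_{A0} = 0.3737/1.54 = 0.243.

0.243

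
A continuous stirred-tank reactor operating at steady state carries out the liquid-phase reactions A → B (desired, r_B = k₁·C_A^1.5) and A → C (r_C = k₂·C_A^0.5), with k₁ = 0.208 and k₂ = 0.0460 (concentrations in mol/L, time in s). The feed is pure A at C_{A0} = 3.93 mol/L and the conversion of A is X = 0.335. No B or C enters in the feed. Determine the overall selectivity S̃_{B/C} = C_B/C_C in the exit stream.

Exit C_A = C_{A0}(1−X) = 3.93×0.665 = 2.613 mol/L.
In a CSTR the entire volume is at exit conditions, so r_B = 0.208×2.613^1.5 = 0.8788 and r_C = 0.0460×2.613^0.5 = 0.07436.
Overall selectivity = C_B/C_C = r_Bτ/(r_Cτ) = r_B/r_C = 11.8.

11.8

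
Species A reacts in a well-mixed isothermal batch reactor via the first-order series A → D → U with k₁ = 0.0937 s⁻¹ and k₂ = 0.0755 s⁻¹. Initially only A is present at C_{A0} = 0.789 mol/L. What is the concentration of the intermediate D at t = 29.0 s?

Solving the coupled first-order balances gives C_D(t) = [k₁/(k₂−k₁)]·C_{A0}·(e^(−k₁t) − e^(−k₂t)).
e^(−k₁t) = e^(−0.0937×29.0) = e^(−2.717) = 0.06605; e^(−k₂t) = e^(−2.189) = 0.1120.
C_D = 0.0937×0.789/(0.0755−0.0937) × (0.06605−0.1120) = (-4.062)×(-0.04592) = 0.1865 mol/L.

0.187 mol/L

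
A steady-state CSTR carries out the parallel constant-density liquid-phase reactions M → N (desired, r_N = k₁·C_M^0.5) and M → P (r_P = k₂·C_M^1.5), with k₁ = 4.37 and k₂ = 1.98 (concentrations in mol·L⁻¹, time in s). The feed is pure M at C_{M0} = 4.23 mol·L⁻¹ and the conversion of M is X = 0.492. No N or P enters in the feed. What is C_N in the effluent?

Exit C_M = C_{M0}(1−X) = 4.23×0.508 = 2.149 mol·L⁻¹.
Rates in a CSTR are evaluated at the outlet concentration: r_N = 4.37×2.149^0.5 = 6.406, r_P = 1.98×2.149^1.5 = 6.237.
Fraction of consumed M going to N: r_N/(r_N+r_P) = 0.5067.
C_N = 0.5067·C_{M0}·X = 0.5067×4.23×0.492 = 1.05 mol·L⁻¹.

1.05 mol·L⁻¹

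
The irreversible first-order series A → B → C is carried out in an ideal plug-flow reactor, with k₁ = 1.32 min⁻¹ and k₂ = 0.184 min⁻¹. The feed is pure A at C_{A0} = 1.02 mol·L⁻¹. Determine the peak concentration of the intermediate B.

0.741 mol·L⁻¹

For a first-order series the maximum intermediate yield is C_{B,max}/C_{A0} = (k₁/k₂)^[k₂/(k₂−k₁)].
= (1.32/0.184)^(0.184/(0.184−1.32)) = (7.174)^(-0.1620) = 0.7268.
C_{B,max} = 0.7268×1.02 = 0.741 mol·L⁻¹.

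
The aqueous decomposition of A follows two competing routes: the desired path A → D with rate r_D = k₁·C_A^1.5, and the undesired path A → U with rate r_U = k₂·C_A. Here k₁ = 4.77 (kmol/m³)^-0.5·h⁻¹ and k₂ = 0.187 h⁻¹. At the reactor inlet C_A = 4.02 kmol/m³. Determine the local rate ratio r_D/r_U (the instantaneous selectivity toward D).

51.1

S_{D/U} = r_D/r_U = (k₁·C_A^1.5)/(k₂·C_A) = (k₁/k₂)·C_A^0.5.
= (4.77×4.020^1.5) / (0.187×4.020) = 38.45/0.7517 = 51.1.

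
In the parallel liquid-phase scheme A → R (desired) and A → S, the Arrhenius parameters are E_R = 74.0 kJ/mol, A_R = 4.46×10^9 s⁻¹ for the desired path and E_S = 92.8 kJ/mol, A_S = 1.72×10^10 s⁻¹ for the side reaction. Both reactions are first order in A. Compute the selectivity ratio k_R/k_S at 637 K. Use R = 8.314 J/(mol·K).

9.03

Since both paths have the same order in A, the concentration cancels and S_{R/S} = k_R/k_S = (A_R/A_S)·exp[(E_S−E_R)/(RT)].
(E_S−E_R)/(RT) = (92.8−74.0)×10³/(8.314×637) = 18800/5296 = 3.550.
k_R/k_S = (4.46×10^9/1.72×10^10)·exp(3.550) = 0.2593 × 34.81 = 9.03.
Since E_R < E_S, lowering the temperature improves selectivity toward R.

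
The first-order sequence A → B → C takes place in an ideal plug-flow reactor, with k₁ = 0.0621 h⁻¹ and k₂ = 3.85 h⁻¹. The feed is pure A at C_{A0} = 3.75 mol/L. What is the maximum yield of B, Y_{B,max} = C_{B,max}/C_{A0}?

0.0151

Evaluating C_B at τ_opt = ln(k₂/k₁)/(k₂−k₁) gives C_{B,max}/C_{A0} = (k₁/k₂)^[k₂/(k₂−k₁)].
= (0.0621/3.85)^(3.85/(3.85−0.0621)) = (0.01613)^(1.016) = 0.01507.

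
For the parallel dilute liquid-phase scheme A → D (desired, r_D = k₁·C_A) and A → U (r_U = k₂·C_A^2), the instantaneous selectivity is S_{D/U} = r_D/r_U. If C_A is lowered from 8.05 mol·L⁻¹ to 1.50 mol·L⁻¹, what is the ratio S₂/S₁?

5.37

S_{D/U} = (k₁/k₂)·C_A⁻¹, so S₂/S₁ = (C_{A,2}/C_{A,1})⁻¹.
= 8.05/1.50 = 5.37.
Selectivity toward D rises as C_A falls — low-concentration operation is favoured.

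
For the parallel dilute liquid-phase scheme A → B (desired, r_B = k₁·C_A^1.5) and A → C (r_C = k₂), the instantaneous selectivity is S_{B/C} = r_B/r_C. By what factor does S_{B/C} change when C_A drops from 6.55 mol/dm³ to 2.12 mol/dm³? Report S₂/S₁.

0.184

S_{B/C} = (k₁/k₂)·C_A^1.5, so S₂/S₁ = (C_{A,2}/C_{A,1})^1.5.
= (2.12/6.55)^1.5 = (0.3237)^1.5 = 0.184.
Selectivity toward B falls as C_A falls — high-concentration operation is favoured.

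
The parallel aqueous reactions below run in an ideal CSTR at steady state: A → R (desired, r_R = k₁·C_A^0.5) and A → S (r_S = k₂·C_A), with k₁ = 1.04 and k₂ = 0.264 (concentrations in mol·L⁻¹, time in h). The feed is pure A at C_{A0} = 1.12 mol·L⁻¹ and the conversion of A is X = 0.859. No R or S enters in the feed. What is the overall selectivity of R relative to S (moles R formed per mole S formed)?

Exit C_A = C_{A0}(1−X) = 1.12×0.141 = 0.1579 mol·L⁻¹.
In a CSTR the entire volume is at exit conditions, so r_R = 1.04×0.1579^0.5 = 0.4133 and r_S = 0.264×0.1579 = 0.04169.
Overall selectivity = C_R/C_S = r_Rτ/(r_Sτ) = r_R/r_S = 9.91.

9.91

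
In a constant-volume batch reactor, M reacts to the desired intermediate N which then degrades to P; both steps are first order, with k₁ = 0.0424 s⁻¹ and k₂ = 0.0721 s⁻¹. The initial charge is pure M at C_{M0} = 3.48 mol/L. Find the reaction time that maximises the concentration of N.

17.9 s

For first-order series the maximum of C_N occurs at t_opt = ln(k₂/k₁)/(k₂−k₁).
= ln(0.0721/0.0424)/(0.0721−0.0424) = ln(1.700)/0.02970 = 0.5309/0.02970 = 17.9 s.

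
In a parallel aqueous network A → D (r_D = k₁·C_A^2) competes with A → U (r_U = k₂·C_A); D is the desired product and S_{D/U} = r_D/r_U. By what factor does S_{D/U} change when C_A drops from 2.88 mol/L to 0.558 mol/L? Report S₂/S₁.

0.194

S_{D/U} = (k₁/k₂)·C_A, so S₂/S₁ = (C_{A,2}/C_{A,1}).
= 0.558/2.88 = 0.194.
Selectivity toward D falls as C_A falls — high-concentration operation is favoured.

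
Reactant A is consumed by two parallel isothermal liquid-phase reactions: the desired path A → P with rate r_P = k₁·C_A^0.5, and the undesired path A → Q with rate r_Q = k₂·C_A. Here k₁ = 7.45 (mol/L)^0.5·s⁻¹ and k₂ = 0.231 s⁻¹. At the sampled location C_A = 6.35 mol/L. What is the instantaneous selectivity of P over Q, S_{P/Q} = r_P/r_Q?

12.8

S_{P/Q} = r_P/r_Q = (k₁·C_A^0.5)/(k₂·C_A) = (k₁/k₂)·C_A^-0.5.
= (7.45×6.350^0.5) / (0.231×6.350) = 18.77/1.467 = 12.8.
The undesired path is higher order in A, so low C_A (CSTR or dilute feed) favours P.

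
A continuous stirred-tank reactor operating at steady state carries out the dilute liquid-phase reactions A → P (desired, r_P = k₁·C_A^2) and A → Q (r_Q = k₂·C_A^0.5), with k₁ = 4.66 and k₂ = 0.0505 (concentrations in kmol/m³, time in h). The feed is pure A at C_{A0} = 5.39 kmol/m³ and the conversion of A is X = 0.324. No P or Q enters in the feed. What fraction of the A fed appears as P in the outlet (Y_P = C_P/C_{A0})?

Exit C_A = C_{A0}(1−X) = 5.39×0.676 = 3.644 kmol/m³.
Rates in a CSTR are evaluated at the outlet concentration: r_P = 4.66×3.644^2 = 61.87, r_Q = 0.0505×3.644^0.5 = 0.09640.
Fraction of consumed A going to P: r_P/(r_P+r_Q) = 0.9984.
C_P = 0.9984·C_{A0}·X = 0.9984×5.39×0.324 = 1.74 kmol/m³; Y_P = C_P/C_{A0} = 0.323.

0.323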